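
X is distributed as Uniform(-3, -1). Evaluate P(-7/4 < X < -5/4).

P(-7/4 < X < -5/4) = ∫_{-7/4}^{-5/4} f(x) dx
where f(x) = \frac{1}{2}
= \frac{1}{4}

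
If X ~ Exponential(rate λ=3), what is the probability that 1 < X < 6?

P(1 < X < 6) = ∫_{1}^{6} f(x) dx
where f(x) = 3 e^{- 3 x}
= - \frac{1 - e^{15}}{e^{18}}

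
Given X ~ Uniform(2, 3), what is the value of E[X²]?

Using the identity E[X²] = Var(X) + (E[X])²:
E[X] = \frac{5}{2}
Var(X) = \frac{1}{12}
E[X²] = \frac{1}{12} + (\frac{5}{2})²
= \frac{19}{3}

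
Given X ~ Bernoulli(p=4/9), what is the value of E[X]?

For X ~ Bernoulli(p=4/9), the expected value is:
E[X] = \frac{4}{9}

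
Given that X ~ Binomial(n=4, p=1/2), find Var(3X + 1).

For X ~ Binomial(n=4, p=1/2):
Var(X) = 1
Var(3X + 1) = (3)² × Var(X) = 9 × 1 = 9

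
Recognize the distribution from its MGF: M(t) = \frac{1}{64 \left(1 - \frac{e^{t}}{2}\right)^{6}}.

The MGF M(t) = \frac{1}{64 \left(1 - \frac{e^{t}}{2}\right)^{6}} is the standard form for the NegativeBinomial distribution.
Comparing with the known MGF formula identifies: NegBin(r=6, p=1/2), X = failures before r-th success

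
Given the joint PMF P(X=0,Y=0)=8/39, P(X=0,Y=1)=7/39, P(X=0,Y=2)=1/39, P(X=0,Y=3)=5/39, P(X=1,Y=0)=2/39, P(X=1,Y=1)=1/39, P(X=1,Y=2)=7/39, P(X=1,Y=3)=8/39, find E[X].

First find marginal of X:
P(X=0) = 7/13
P(X=1) = 6/13
E[X] = 0 × 7/13 + 1 × 6/13 = 6/13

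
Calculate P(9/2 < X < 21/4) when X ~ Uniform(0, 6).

P(9/2 < X < 21/4) = ∫_{9/2}^{21/4} f(x) dx
where f(x) = \frac{1}{6}
= \frac{1}{8}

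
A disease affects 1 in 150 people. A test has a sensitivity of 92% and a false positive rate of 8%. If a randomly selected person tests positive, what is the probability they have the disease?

Let D = the rare event, + = positive/flagged.
P(D) = 1/150
P(+|D) = 92/100 = 23/25
P(+|D') = 8/100 = 2/25
P(+) = P(+|D)P(D) + P(+|D')P(D')
     = \frac{23}{25} × \frac{1}{150} + \frac{2}{25} × \frac{149}{150}
     = \frac{107}{1250}
P(D|+) = P(+|D)P(D)/P(+) = \frac{23}{321}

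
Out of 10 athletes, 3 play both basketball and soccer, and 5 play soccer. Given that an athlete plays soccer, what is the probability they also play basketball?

P(A ∩ B) = 3/10
P(B) = 5/10 = 1/2
P(A|B) = P(A ∩ B) / P(B) = (3/10) / (1/2) = 3/5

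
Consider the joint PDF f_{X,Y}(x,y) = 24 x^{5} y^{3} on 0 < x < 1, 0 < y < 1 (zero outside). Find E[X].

E[X] = ∫_0^1 ∫_0^1 x × f(x,y) dy dx
= ∫_0^1 ∫_0^1 x × (24 x^{5} y^{3}) dy dx
= \frac{6}{7}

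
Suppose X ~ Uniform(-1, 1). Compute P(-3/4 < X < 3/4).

P(-3/4 < X < 3/4) = ∫_{-3/4}^{3/4} f(x) dx
where f(x) = \frac{1}{2}
= \frac{3}{4}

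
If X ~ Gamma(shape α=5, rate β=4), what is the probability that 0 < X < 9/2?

P(0 < X < 9/2) = ∫_{0}^{9/2} f(x) dx
where f(x) = \frac{128 x^{4} e^{- 4 x}}{3}
= 1 - \frac{5527}{e^{18}}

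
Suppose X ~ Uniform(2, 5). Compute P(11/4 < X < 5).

P(11/4 < X < 5) = ∫_{11/4}^{5} f(x) dx
where f(x) = \frac{1}{3}
= \frac{3}{4}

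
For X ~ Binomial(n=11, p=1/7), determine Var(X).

For X ~ Binomial(n=11, p=1/7):
Var(X) = \frac{66}{49}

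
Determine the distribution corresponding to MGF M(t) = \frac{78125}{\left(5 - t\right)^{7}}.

The MGF M(t) = \frac{78125}{\left(5 - t\right)^{7}} is the standard form for the Gamma distribution.
Comparing with the known MGF formula identifies: Gamma(shape α=7, rate β=5)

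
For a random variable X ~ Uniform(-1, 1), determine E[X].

For X ~ Uniform(-1, 1), the expected value is:
E[X] = 0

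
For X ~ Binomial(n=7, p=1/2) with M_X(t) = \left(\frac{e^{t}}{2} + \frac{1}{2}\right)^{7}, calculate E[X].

To find E[X], compute M^(1)(0):
M^(1)(t) = \frac{7 \left(\frac{e^{t}}{2} + \frac{1}{2}\right)^{6} e^{t}}{2}
M^(1)(0) = \frac{7}{2}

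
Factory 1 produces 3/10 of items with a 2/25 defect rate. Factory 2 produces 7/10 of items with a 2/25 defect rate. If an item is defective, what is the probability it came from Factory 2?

Using Bayes' theorem:
P(F1) = 3/10, P(D|F1) = 2/25
P(F2) = 7/10, P(D|F2) = 2/25
P(D) = P(D|F1)P(F1) + P(D|F2)P(F2)
     = \frac{2}{25}
P(F2|D) = P(D|F2)P(F2) / P(D)
= \frac{7}{10}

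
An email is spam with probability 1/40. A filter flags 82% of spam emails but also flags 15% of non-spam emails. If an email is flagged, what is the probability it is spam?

Let D = the rare event, + = positive/flagged.
P(D) = 1/40
P(+|D) = 82/100 = 41/50
P(+|D') = 15/100 = 3/20
P(+) = P(+|D)P(D) + P(+|D')P(D')
     = \frac{41}{50} × \frac{1}{40} + \frac{3}{20} × \frac{39}{40}
     = \frac{667}{4000}
P(D|+) = P(+|D)P(D)/P(+) = \frac{82}{667}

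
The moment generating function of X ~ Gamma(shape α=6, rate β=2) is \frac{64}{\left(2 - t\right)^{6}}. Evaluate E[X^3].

To find E[X^3], compute M^(3)(0):
M^(1)(t) = \frac{384}{\left(2 - t\right)^{7}}
M^(2)(t) = \frac{2688}{\left(2 - t\right)^{8}}
M^(3)(t) = \frac{21504}{\left(2 - t\right)^{9}}
M^(3)(0) = 42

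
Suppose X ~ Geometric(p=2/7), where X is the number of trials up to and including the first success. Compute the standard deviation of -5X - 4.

For X ~ Geometric(p=2/7), where X is the number of trials up to and including the first success:
Var(X) = \frac{35}{4}
SD(X) = √(Var(X)) = √(\frac{35}{4}) = \frac{\sqrt{35}}{2}
SD(-5X - 4) = |-5| × SD(X) = 5 × \frac{\sqrt{35}}{2} = \frac{5 \sqrt{35}}{2}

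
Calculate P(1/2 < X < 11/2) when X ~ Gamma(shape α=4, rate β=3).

P(1/2 < X < 11/2) = ∫_{1/2}^{11/2} f(x) dx
where f(x) = \frac{27 x^{3} e^{- 3 x}}{2}
= \frac{-14437 + 67 e^{15}}{16 e^{\frac{33}{2}}}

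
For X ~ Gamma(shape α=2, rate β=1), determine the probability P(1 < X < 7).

P(1 < X < 7) = ∫_{1}^{7} f(x) dx
where f(x) = x e^{- x}
= \frac{2 \left(-4 + e^{6}\right)}{e^{7}}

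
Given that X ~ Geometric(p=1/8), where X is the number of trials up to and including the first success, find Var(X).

For X ~ Geometric(p=1/8), where X is the number of trials up to and including the first success:
Var(X) = 56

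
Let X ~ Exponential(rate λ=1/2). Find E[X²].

Using the identity E[X²] = Var(X) + (E[X])²:
E[X] = 2
Var(X) = 4
E[X²] = 4 + (2)²
= 8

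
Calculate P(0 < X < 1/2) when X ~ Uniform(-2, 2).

P(0 < X < 1/2) = ∫_{0}^{1/2} f(x) dx
where f(x) = \frac{1}{4}
= \frac{1}{8}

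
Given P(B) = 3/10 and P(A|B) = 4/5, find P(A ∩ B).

By definition, P(A|B) = P(A ∩ B) / P(B)
So P(A ∩ B) = P(A|B) × P(B)
= 4/5 × 3/10
= 6/25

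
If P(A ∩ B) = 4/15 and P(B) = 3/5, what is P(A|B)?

P(A|B) = P(A ∩ B) / P(B)
= (4/15) / (3/5)
= 4/9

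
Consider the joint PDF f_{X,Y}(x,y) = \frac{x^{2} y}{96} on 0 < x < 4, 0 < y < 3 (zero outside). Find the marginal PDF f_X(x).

f_X(x) = ∫_0^3 f(x,y) dy
= ∫_0^3 \frac{x^{2} y}{96} dy
= \frac{3 x^{2}}{64} for 0 < x < 4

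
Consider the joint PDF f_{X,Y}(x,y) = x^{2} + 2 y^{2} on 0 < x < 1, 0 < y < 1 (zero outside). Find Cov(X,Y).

E[XY] = ∫∫ xy × f(x,y) dx dy = \frac{3}{8}
E[X] = \frac{7}{12}
E[Y] = \frac{2}{3}
Cov(X,Y) = E[XY] - E[X]E[Y] = - \frac{1}{72}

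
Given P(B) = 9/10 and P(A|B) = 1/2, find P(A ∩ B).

By definition, P(A|B) = P(A ∩ B) / P(B)
So P(A ∩ B) = P(A|B) × P(B)
= 1/2 × 9/10
= 9/20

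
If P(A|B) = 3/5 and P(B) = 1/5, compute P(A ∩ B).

By definition, P(A|B) = P(A ∩ B) / P(B)
So P(A ∩ B) = P(A|B) × P(B)
= 3/5 × 1/5
= 3/25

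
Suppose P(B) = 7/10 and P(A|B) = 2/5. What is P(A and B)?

By definition, P(A|B) = P(A ∩ B) / P(B)
So P(A ∩ B) = P(A|B) × P(B)
= 2/5 × 7/10
= 7/25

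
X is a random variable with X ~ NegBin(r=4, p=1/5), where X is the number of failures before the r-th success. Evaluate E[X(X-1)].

E[X(X-1)] = E[X² - X] = E[X²] - E[X]
E[X] = 16
E[X²] = Var(X) + (E[X])² = 80 + (16)² = 336
E[X(X-1)] = 336 - 16 = 320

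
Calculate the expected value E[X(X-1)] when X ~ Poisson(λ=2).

E[X(X-1)] = E[X² - X] = E[X²] - E[X]
E[X] = 2
E[X²] = Var(X) + (E[X])² = 2 + (2)² = 6
E[X(X-1)] = 6 - 2 = 4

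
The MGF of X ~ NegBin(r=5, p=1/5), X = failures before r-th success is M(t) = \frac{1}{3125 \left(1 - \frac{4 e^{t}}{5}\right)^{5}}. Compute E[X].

To find E[X], compute M^(1)(0):
M^(1)(t) = \frac{4 e^{t}}{3125 \left(1 - \frac{4 e^{t}}{5}\right)^{6}}
M^(1)(0) = 20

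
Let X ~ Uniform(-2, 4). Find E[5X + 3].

For X ~ Uniform(-2, 4):
E[X] = 1
E[5X + 3] = 5 × E[X] + 3 = 8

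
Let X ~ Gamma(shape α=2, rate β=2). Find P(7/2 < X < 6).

P(7/2 < X < 6) = ∫_{7/2}^{6} f(x) dx
where f(x) = 4 x e^{- 2 x}
= \frac{-13 + 8 e^{5}}{e^{12}}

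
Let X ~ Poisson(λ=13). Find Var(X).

For X ~ Poisson(λ=13):
Var(X) = 13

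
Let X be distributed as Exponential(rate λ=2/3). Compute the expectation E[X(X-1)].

E[X(X-1)] = E[X² - X] = E[X²] - E[X]
E[X] = \frac{3}{2}
E[X²] = Var(X) + (E[X])² = \frac{9}{4} + (\frac{3}{2})² = \frac{9}{2}
E[X(X-1)] = \frac{9}{2} - \frac{3}{2} = 3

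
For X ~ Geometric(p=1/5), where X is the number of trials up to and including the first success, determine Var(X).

For X ~ Geometric(p=1/5), where X is the number of trials up to and including the first success:
Var(X) = 20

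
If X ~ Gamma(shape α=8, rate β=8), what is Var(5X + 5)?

For X ~ Gamma(shape α=8, rate β=8):
Var(X) = \frac{1}{8}
Var(5X + 5) = (5)² × Var(X) = 25 × \frac{1}{8} = \frac{25}{8}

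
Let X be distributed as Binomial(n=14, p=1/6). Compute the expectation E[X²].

Using the identity E[X²] = Var(X) + (E[X])²:
E[X] = \frac{7}{3}
Var(X) = \frac{35}{18}
E[X²] = \frac{35}{18} + (\frac{7}{3})²
= \frac{133}{18}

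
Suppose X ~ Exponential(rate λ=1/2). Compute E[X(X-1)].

E[X(X-1)] = E[X² - X] = E[X²] - E[X]
E[X] = 2
E[X²] = Var(X) + (E[X])² = 4 + (2)² = 8
E[X(X-1)] = 8 - 2 = 6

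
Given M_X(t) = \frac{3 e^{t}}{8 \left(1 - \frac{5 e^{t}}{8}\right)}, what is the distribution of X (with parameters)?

The MGF M(t) = \frac{3 e^{t}}{8 \left(1 - \frac{5 e^{t}}{8}\right)} is the standard form for the Geometric distribution.
Comparing with the known MGF formula identifies: Geometric(p=3/8), X = trial number of first success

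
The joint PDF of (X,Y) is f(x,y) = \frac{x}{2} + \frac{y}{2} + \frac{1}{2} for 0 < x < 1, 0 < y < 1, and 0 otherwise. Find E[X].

E[X] = ∫_0^1 ∫_0^1 x × f(x,y) dy dx
= ∫_0^1 ∫_0^1 x × (\frac{x}{2} + \frac{y}{2} + \frac{1}{2}) dy dx
= \frac{13}{24}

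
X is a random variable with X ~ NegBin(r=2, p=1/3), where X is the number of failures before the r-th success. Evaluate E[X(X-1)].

E[X(X-1)] = E[X² - X] = E[X²] - E[X]
E[X] = 4
E[X²] = Var(X) + (E[X])² = 12 + (4)² = 28
E[X(X-1)] = 28 - 4 = 24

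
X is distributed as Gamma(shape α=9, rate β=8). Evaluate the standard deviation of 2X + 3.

For X ~ Gamma(shape α=9, rate β=8):
Var(X) = \frac{9}{64}
SD(X) = √(Var(X)) = √(\frac{9}{64}) = \frac{3}{8}
SD(2X + 3) = |2| × SD(X) = 2 × \frac{3}{8} = \frac{3}{4}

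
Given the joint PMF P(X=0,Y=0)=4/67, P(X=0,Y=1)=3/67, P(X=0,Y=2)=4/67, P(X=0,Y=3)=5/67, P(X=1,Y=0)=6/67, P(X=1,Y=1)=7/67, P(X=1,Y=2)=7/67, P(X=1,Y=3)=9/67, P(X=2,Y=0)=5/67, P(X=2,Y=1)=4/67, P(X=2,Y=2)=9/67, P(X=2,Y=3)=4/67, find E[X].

First find marginal of X:
P(X=0) = 16/67
P(X=1) = 29/67
P(X=2) = 22/67
E[X] = 0 × 16/67 + 1 × 29/67 + 2 × 22/67 = 73/67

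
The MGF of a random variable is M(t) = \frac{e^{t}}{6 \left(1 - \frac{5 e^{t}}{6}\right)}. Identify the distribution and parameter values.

The MGF M(t) = \frac{e^{t}}{6 \left(1 - \frac{5 e^{t}}{6}\right)} is the standard form for the Geometric distribution.
Comparing with the known MGF formula identifies: Geometric(p=1/6), X = trial number of first success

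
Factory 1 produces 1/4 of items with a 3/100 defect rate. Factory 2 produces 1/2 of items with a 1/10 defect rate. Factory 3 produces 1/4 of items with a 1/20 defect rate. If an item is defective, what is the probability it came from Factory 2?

Using Bayes' theorem:
P(F1) = 1/4, P(D|F1) = 3/100
P(F2) = 1/2, P(D|F2) = 1/10
P(F3) = 1/4, P(D|F3) = 1/20
P(D) = P(D|F1)P(F1) + P(D|F2)P(F2) + P(D|F3)P(F3)
     = \frac{7}{100}
P(F2|D) = P(D|F2)P(F2) / P(D)
= \frac{5}{7}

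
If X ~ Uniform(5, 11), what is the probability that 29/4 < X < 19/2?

P(29/4 < X < 19/2) = ∫_{29/4}^{19/2} f(x) dx
where f(x) = \frac{1}{6}
= \frac{3}{8}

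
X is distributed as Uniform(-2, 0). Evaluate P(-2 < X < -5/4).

P(-2 < X < -5/4) = ∫_{-2}^{-5/4} f(x) dx
where f(x) = \frac{1}{2}
= \frac{3}{8}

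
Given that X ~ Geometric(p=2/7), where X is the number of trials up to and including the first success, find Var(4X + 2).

For X ~ Geometric(p=2/7), where X is the number of trials up to and including the first success:
Var(X) = \frac{35}{4}
Var(4X + 2) = (4)² × Var(X) = 16 × \frac{35}{4} = 140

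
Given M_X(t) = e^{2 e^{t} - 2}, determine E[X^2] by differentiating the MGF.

To find E[X^2], compute M^(2)(0):
M^(1)(t) = 2 e^{t} e^{2 e^{t} - 2}
M^(2)(t) = 4 e^{2 t} e^{2 e^{t} - 2} + 2 e^{t} e^{2 e^{t} - 2}
M^(2)(0) = 6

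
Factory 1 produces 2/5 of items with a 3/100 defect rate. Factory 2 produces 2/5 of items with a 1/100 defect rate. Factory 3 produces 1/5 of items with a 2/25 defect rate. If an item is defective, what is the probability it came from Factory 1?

Using Bayes' theorem:
P(F1) = 2/5, P(D|F1) = 3/100
P(F2) = 2/5, P(D|F2) = 1/100
P(F3) = 1/5, P(D|F3) = 2/25
P(D) = P(D|F1)P(F1) + P(D|F2)P(F2) + P(D|F3)P(F3)
     = \frac{4}{125}
P(F1|D) = P(D|F1)P(F1) / P(D)
= \frac{3}{8}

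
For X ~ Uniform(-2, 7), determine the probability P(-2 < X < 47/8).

P(-2 < X < 47/8) = ∫_{-2}^{47/8} f(x) dx
where f(x) = \frac{1}{9}
= \frac{7}{8}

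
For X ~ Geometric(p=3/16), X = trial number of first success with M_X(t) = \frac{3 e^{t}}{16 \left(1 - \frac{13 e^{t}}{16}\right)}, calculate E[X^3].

To find E[X^3], compute M^(3)(0):
M^(1)(t) = \frac{3 e^{t}}{16 \left(1 - \frac{13 e^{t}}{16}\right)} + \frac{39 e^{2 t}}{256 \left(1 - \frac{13 e^{t}}{16}\right)^{2}}
M^(2)(t) = \frac{3 e^{t}}{16 \left(1 - \frac{13 e^{t}}{16}\right)} + \frac{117 e^{2 t}}{256 \left(1 - \frac{13 e^{t}}{16}\right)^{2}} + \frac{507 e^{3 t}}{2048 \left(1 - \frac{13 e^{t}}{16}\right)^{3}}
M^(3)(t) = \frac{3 e^{t}}{16 \left(1 - \frac{13 e^{t}}{16}\right)} + \frac{273 e^{2 t}}{256 \left(1 - \frac{13 e^{t}}{16}\right)^{2}} + \frac{1521 e^{3 t}}{1024 \left(1 - \frac{13 e^{t}}{16}\right)^{3}} + \frac{19773 e^{4 t}}{32768 \left(1 - \frac{13 e^{t}}{16}\right)^{4}}
M^(3)(0) = \frac{6704}{9}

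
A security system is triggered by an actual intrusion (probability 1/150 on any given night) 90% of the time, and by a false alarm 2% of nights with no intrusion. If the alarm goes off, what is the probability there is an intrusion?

Let D = the rare event, + = positive/flagged.
P(D) = 1/150
P(+|D) = 90/100 = 9/10
P(+|D') = 2/100 = 1/50
P(+) = P(+|D)P(D) + P(+|D')P(D')
     = \frac{9}{10} × \frac{1}{150} + \frac{1}{50} × \frac{149}{150}
     = \frac{97}{3750}
P(D|+) = P(+|D)P(D)/P(+) = \frac{45}{194}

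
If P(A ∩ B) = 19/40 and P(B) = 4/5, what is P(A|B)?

P(A|B) = P(A ∩ B) / P(B)
= (19/40) / (4/5)
= 19/32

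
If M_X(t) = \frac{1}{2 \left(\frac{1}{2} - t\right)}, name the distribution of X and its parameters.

The MGF M(t) = \frac{1}{2 \left(\frac{1}{2} - t\right)} is the standard form for the Exponential distribution.
Comparing with the known MGF formula identifies: Exponential(rate λ=1/2)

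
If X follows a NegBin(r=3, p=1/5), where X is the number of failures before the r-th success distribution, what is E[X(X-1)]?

E[X(X-1)] = E[X² - X] = E[X²] - E[X]
E[X] = 12
E[X²] = Var(X) + (E[X])² = 60 + (12)² = 204
E[X(X-1)] = 204 - 12 = 192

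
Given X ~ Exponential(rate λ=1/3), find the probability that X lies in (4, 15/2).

P(4 < X < 15/2) = ∫_{4}^{15/2} f(x) dx
where f(x) = \frac{e^{- \frac{x}{3}}}{3}
= - \frac{1}{e^{\frac{5}{2}}} + e^{- \frac{4}{3}}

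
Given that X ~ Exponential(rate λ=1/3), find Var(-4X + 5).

For X ~ Exponential(rate λ=1/3):
Var(X) = 9
Var(-4X + 5) = (-4)² × Var(X) = 16 × 9 = 144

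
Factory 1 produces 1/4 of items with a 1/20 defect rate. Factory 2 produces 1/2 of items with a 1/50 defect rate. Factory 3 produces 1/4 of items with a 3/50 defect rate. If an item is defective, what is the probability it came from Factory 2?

Using Bayes' theorem:
P(F1) = 1/4, P(D|F1) = 1/20
P(F2) = 1/2, P(D|F2) = 1/50
P(F3) = 1/4, P(D|F3) = 3/50
P(D) = P(D|F1)P(F1) + P(D|F2)P(F2) + P(D|F3)P(F3)
     = \frac{3}{80}
P(F2|D) = P(D|F2)P(F2) / P(D)
= \frac{4}{15}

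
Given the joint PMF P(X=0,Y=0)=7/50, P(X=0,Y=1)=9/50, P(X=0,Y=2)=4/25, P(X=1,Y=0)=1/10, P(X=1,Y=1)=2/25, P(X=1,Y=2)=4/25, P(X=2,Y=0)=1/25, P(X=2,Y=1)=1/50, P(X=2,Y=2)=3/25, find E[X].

First find marginal of X:
P(X=0) = 12/25
P(X=1) = 17/50
P(X=2) = 9/50
E[X] = 0 × 12/25 + 1 × 17/50 + 2 × 9/50 = 7/10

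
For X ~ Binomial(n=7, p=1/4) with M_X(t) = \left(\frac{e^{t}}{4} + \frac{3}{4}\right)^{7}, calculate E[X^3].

To find E[X^3], compute M^(3)(0):
M^(1)(t) = \frac{7 \left(\frac{e^{t}}{4} + \frac{3}{4}\right)^{6} e^{t}}{4}
M^(2)(t) = \frac{7 \left(\frac{e^{t}}{4} + \frac{3}{4}\right)^{6} e^{t}}{4} + \frac{21 \left(\frac{e^{t}}{4} + \frac{3}{4}\right)^{5} e^{2 t}}{8}
M^(3)(t) = \frac{7 \left(\frac{e^{t}}{4} + \frac{3}{4}\right)^{6} e^{t}}{4} + \frac{63 \left(\frac{e^{t}}{4} + \frac{3}{4}\right)^{5} e^{2 t}}{8} + \frac{105 \left(\frac{e^{t}}{4} + \frac{3}{4}\right)^{4} e^{3 t}}{32}
M^(3)(0) = \frac{413}{32}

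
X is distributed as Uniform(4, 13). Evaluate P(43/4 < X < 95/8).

P(43/4 < X < 95/8) = ∫_{43/4}^{95/8} f(x) dx
where f(x) = \frac{1}{9}
= \frac{1}{8}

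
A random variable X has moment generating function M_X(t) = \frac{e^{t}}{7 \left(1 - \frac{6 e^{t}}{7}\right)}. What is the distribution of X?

The MGF M(t) = \frac{e^{t}}{7 \left(1 - \frac{6 e^{t}}{7}\right)} is the standard form for the Geometric distribution.
Comparing with the known MGF formula identifies: Geometric(p=1/7), X = trial number of first success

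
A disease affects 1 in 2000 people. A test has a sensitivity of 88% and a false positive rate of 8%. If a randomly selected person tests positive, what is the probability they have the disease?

Let D = the rare event, + = positive/flagged.
P(D) = 1/2000
P(+|D) = 88/100 = 22/25
P(+|D') = 8/100 = 2/25
P(+) = P(+|D)P(D) + P(+|D')P(D')
     = \frac{22}{25} × \frac{1}{2000} + \frac{2}{25} × \frac{1999}{2000}
     = \frac{201}{2500}
P(D|+) = P(+|D)P(D)/P(+) = \frac{11}{2010}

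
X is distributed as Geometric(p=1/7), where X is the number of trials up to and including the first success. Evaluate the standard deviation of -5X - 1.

For X ~ Geometric(p=1/7), where X is the number of trials up to and including the first success:
Var(X) = 42
SD(X) = √(Var(X)) = √(42) = \sqrt{42}
SD(-5X - 1) = |-5| × SD(X) = 5 × \sqrt{42} = 5 \sqrt{42}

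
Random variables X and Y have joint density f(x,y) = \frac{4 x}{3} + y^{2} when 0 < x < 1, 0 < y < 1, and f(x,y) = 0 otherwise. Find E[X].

E[X] = ∫_0^1 ∫_0^1 x × f(x,y) dy dx
= ∫_0^1 ∫_0^1 x × (\frac{4 x}{3} + y^{2}) dy dx
= \frac{11}{18}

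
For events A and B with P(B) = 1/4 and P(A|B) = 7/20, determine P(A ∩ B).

By definition, P(A|B) = P(A ∩ B) / P(B)
So P(A ∩ B) = P(A|B) × P(B)
= 7/20 × 1/4
= 7/80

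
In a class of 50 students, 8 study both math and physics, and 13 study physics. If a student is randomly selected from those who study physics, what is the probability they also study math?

P(A ∩ B) = 8/50 = 4/25
P(B) = 13/50
P(A|B) = P(A ∩ B) / P(B) = (4/25) / (13/50) = 8/13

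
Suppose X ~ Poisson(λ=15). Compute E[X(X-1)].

E[X(X-1)] = E[X² - X] = E[X²] - E[X]
E[X] = 15
E[X²] = Var(X) + (E[X])² = 15 + (15)² = 240
E[X(X-1)] = 240 - 15 = 225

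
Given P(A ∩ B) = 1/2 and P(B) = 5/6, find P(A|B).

P(A|B) = P(A ∩ B) / P(B)
= (1/2) / (5/6)
= 3/5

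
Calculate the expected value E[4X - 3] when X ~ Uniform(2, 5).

For X ~ Uniform(2, 5):
E[X] = \frac{7}{2}
E[4X - 3] = 4 × E[X] - 3 = 11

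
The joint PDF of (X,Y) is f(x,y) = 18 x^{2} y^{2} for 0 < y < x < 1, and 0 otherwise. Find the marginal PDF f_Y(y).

f_Y(y) = ∫_y^1 18 x^{2} y^{2} dx = 6 y^{2} \left(1 - y^{3}\right)
for 0 < y < 1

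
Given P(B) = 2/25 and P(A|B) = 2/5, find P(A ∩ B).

By definition, P(A|B) = P(A ∩ B) / P(B)
So P(A ∩ B) = P(A|B) × P(B)
= 2/5 × 2/25
= 4/125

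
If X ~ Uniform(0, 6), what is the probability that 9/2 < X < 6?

P(9/2 < X < 6) = ∫_{9/2}^{6} f(x) dx
where f(x) = \frac{1}{6}
= \frac{1}{4}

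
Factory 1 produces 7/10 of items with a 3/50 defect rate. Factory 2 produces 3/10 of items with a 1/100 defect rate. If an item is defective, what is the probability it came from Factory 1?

Using Bayes' theorem:
P(F1) = 7/10, P(D|F1) = 3/50
P(F2) = 3/10, P(D|F2) = 1/100
P(D) = P(D|F1)P(F1) + P(D|F2)P(F2)
     = \frac{9}{200}
P(F1|D) = P(D|F1)P(F1) / P(D)
= \frac{14}{15}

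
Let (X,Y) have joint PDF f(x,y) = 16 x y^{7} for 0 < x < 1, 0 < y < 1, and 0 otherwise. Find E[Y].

E[Y] = ∫_0^1 ∫_0^1 y × f(x,y) dx dy
= \frac{8}{9}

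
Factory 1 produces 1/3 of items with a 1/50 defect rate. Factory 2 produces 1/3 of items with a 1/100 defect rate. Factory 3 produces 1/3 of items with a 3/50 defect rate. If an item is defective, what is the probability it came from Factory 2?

Using Bayes' theorem:
P(F1) = 1/3, P(D|F1) = 1/50
P(F2) = 1/3, P(D|F2) = 1/100
P(F3) = 1/3, P(D|F3) = 3/50
P(D) = P(D|F1)P(F1) + P(D|F2)P(F2) + P(D|F3)P(F3)
     = \frac{3}{100}
P(F2|D) = P(D|F2)P(F2) / P(D)
= \frac{1}{9}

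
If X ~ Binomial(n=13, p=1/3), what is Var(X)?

For X ~ Binomial(n=13, p=1/3):
Var(X) = \frac{26}{9}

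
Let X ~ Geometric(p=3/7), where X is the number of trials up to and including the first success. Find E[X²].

Using the identity E[X²] = Var(X) + (E[X])²:
E[X] = \frac{7}{3}
Var(X) = \frac{28}{9}
E[X²] = \frac{28}{9} + (\frac{7}{3})²
= \frac{77}{9}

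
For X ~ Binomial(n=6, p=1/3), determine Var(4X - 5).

For X ~ Binomial(n=6, p=1/3):
Var(X) = \frac{4}{3}
Var(4X - 5) = (4)² × Var(X) = 16 × \frac{4}{3} = \frac{64}{3}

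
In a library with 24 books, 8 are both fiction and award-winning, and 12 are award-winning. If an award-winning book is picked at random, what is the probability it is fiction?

P(A ∩ B) = 8/24 = 1/3
P(B) = 12/24 = 1/2
P(A|B) = P(A ∩ B) / P(B) = (1/3) / (1/2) = 2/3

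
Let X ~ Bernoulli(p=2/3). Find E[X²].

Using the identity E[X²] = Var(X) + (E[X])²:
E[X] = \frac{2}{3}
Var(X) = \frac{2}{9}
E[X²] = \frac{2}{9} + (\frac{2}{3})²
= \frac{2}{3}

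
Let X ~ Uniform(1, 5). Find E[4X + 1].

For X ~ Uniform(1, 5):
E[X] = 3
E[4X + 1] = 4 × E[X] + 1 = 13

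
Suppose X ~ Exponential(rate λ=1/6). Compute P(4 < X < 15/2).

P(4 < X < 15/2) = ∫_{4}^{15/2} f(x) dx
where f(x) = \frac{e^{- \frac{x}{6}}}{6}
= - \frac{1}{e^{\frac{5}{4}}} + e^{- \frac{2}{3}}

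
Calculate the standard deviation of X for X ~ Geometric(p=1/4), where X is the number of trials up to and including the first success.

For X ~ Geometric(p=1/4), where X is the number of trials up to and including the first success:
Var(X) = 12
SD(X) = √(Var(X)) = √(12) = 2 \sqrt{3}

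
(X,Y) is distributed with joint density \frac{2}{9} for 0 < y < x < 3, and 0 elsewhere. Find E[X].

f_X(x) = ∫_0^x \frac{2}{9} dy = \frac{2 x}{9}
E[X] = ∫_0^3 x × (\frac{2 x}{9}) dx = 2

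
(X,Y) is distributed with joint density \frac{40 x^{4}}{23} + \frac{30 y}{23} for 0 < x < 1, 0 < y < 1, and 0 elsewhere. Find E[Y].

E[Y] = ∫_0^1 ∫_0^1 y × f(x,y) dx dy
= \frac{14}{23}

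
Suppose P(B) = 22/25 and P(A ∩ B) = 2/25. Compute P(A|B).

P(A|B) = P(A ∩ B) / P(B)
= (2/25) / (22/25)
= 1/11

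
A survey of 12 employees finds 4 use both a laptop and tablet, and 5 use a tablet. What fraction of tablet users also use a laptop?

P(A ∩ B) = 4/12 = 1/3
P(B) = 5/12
P(A|B) = P(A ∩ B) / P(B) = (1/3) / (5/12) = 4/5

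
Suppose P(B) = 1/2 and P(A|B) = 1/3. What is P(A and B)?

By definition, P(A|B) = P(A ∩ B) / P(B)
So P(A ∩ B) = P(A|B) × P(B)
= 1/3 × 1/2
= 1/6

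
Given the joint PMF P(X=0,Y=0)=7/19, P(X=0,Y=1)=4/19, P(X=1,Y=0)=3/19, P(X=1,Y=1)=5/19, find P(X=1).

P(X=1) = P(X=1,Y=0) + P(X=1,Y=1)
= 3/19 + 5/19
= 8/19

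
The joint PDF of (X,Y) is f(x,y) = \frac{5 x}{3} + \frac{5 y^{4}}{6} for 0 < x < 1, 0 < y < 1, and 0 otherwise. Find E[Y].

E[Y] = ∫_0^1 ∫_0^1 y × f(x,y) dx dy
= \frac{5}{9}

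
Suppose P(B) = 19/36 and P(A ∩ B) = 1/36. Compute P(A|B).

P(A|B) = P(A ∩ B) / P(B)
= (1/36) / (19/36)
= 1/19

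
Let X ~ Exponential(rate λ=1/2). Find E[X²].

Using the identity E[X²] = Var(X) + (E[X])²:
E[X] = 2
Var(X) = 4
E[X²] = 4 + (2)²
= 8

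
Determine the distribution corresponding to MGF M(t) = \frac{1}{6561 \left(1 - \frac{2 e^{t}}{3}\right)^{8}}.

The MGF M(t) = \frac{1}{6561 \left(1 - \frac{2 e^{t}}{3}\right)^{8}} is the standard form for the NegativeBinomial distribution.
Comparing with the known MGF formula identifies: NegBin(r=8, p=1/3), X = failures before r-th success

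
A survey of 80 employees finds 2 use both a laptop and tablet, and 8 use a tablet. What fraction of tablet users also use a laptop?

P(A ∩ B) = 2/80 = 1/40
P(B) = 8/80 = 1/10
P(A|B) = P(A ∩ B) / P(B) = (1/40) / (1/10) = 1/4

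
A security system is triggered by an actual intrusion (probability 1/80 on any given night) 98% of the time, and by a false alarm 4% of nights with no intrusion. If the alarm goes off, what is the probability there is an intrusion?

Let D = the rare event, + = positive/flagged.
P(D) = 1/80
P(+|D) = 98/100 = 49/50
P(+|D') = 4/100 = 1/25
P(+) = P(+|D)P(D) + P(+|D')P(D')
     = \frac{49}{50} × \frac{1}{80} + \frac{1}{25} × \frac{79}{80}
     = \frac{207}{4000}
P(D|+) = P(+|D)P(D)/P(+) = \frac{49}{207}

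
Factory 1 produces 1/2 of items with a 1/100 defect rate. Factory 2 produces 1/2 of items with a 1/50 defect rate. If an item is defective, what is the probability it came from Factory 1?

Using Bayes' theorem:
P(F1) = 1/2, P(D|F1) = 1/100
P(F2) = 1/2, P(D|F2) = 1/50
P(D) = P(D|F1)P(F1) + P(D|F2)P(F2)
     = \frac{3}{200}
P(F1|D) = P(D|F1)P(F1) / P(D)
= \frac{1}{3}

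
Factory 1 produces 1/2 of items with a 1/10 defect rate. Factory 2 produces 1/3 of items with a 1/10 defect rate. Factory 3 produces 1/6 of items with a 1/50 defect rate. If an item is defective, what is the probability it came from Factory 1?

Using Bayes' theorem:
P(F1) = 1/2, P(D|F1) = 1/10
P(F2) = 1/3, P(D|F2) = 1/10
P(F3) = 1/6, P(D|F3) = 1/50
P(D) = P(D|F1)P(F1) + P(D|F2)P(F2) + P(D|F3)P(F3)
     = \frac{13}{150}
P(F1|D) = P(D|F1)P(F1) / P(D)
= \frac{15}{26}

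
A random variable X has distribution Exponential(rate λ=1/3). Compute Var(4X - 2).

For X ~ Exponential(rate λ=1/3):
Var(X) = 9
Var(4X - 2) = (4)² × Var(X) = 16 × 9 = 144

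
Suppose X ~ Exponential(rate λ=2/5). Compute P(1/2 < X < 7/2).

P(1/2 < X < 7/2) = ∫_{1/2}^{7/2} f(x) dx
where f(x) = \frac{2 e^{- \frac{2 x}{5}}}{5}
= - \frac{1 - e^{\frac{6}{5}}}{e^{\frac{7}{5}}}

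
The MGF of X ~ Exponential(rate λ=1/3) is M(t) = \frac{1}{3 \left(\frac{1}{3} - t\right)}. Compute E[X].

To find E[X], compute M^(1)(0):
M^(1)(t) = \frac{1}{3 \left(\frac{1}{3} - t\right)^{2}}
M^(1)(0) = 3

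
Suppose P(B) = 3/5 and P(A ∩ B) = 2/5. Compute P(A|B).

P(A|B) = P(A ∩ B) / P(B)
= (2/5) / (3/5)
= 2/3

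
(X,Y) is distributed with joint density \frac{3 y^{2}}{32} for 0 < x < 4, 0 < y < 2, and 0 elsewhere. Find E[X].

f_X(x) = ∫_0^2 \frac{3 y^{2}}{32} dy = \frac{1}{4}
E[X] = ∫_0^4 x × (\frac{1}{4}) dx = 2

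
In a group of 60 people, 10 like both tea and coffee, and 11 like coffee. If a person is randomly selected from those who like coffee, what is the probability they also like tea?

P(A ∩ B) = 10/60 = 1/6
P(B) = 11/60
P(A|B) = P(A ∩ B) / P(B) = (1/6) / (11/60) = 10/11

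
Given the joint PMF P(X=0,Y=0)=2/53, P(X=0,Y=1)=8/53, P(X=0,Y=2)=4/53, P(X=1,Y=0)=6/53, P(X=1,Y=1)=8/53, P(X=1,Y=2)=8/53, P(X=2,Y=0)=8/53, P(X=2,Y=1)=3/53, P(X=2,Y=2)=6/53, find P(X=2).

P(X=2) = P(X=2,Y=0) + P(X=2,Y=1) + P(X=2,Y=2)
= 8/53 + 3/53 + 6/53
= 17/53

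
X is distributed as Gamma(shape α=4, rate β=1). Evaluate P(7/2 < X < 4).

P(7/2 < X < 4) = ∫_{7/2}^{4} f(x) dx
where f(x) = \frac{x^{3} e^{- x}}{6}
= - \frac{71}{3 e^{4}} + \frac{853}{48 e^{\frac{7}{2}}}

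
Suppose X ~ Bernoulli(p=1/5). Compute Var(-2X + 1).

For X ~ Bernoulli(p=1/5):
Var(X) = \frac{4}{25}
Var(-2X + 1) = (-2)² × Var(X) = 4 × \frac{4}{25} = \frac{16}{25}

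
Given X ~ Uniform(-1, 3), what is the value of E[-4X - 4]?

For X ~ Uniform(-1, 3):
E[X] = 1
E[-4X - 4] = -4 × E[X] - 4 = -8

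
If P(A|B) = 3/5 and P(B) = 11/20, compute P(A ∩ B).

By definition, P(A|B) = P(A ∩ B) / P(B)
So P(A ∩ B) = P(A|B) × P(B)
= 3/5 × 11/20
= 33/100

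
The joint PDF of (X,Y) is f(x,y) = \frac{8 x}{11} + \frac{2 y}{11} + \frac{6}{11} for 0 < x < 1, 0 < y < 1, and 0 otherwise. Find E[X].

E[X] = ∫_0^1 ∫_0^1 x × f(x,y) dy dx
= ∫_0^1 ∫_0^1 x × (\frac{8 x}{11} + \frac{2 y}{11} + \frac{6}{11}) dy dx
= \frac{37}{66}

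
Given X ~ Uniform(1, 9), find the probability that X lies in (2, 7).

P(2 < X < 7) = ∫_{2}^{7} f(x) dx
where f(x) = \frac{1}{8}
= \frac{5}{8}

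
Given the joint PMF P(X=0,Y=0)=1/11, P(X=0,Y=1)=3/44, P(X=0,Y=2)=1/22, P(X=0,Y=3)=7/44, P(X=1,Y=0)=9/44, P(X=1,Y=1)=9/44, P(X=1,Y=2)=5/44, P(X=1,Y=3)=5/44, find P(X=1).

P(X=1) = P(X=1,Y=0) + P(X=1,Y=1) + P(X=1,Y=2) + P(X=1,Y=3)
= 9/44 + 9/44 + 5/44 + 5/44
= 7/11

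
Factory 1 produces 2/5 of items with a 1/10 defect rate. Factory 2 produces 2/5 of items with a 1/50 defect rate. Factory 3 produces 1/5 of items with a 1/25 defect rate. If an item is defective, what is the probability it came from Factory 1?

Using Bayes' theorem:
P(F1) = 2/5, P(D|F1) = 1/10
P(F2) = 2/5, P(D|F2) = 1/50
P(F3) = 1/5, P(D|F3) = 1/25
P(D) = P(D|F1)P(F1) + P(D|F2)P(F2) + P(D|F3)P(F3)
     = \frac{7}{125}
P(F1|D) = P(D|F1)P(F1) / P(D)
= \frac{5}{7}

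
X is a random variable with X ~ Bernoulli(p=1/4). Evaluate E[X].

For X ~ Bernoulli(p=1/4), the expected value is:
E[X] = \frac{1}{4}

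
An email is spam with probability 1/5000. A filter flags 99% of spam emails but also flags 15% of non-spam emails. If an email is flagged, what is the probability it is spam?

Let D = the rare event, + = positive/flagged.
P(D) = 1/5000
P(+|D) = 99/100
P(+|D') = 15/100 = 3/20
P(+) = P(+|D)P(D) + P(+|D')P(D')
     = \frac{99}{100} × \frac{1}{5000} + \frac{3}{20} × \frac{4999}{5000}
     = \frac{18771}{125000}
P(D|+) = P(+|D)P(D)/P(+) = \frac{33}{25028}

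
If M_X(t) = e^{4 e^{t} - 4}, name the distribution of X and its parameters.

The MGF M(t) = e^{4 e^{t} - 4} is the standard form for the Poisson distribution.
Comparing with the known MGF formula identifies: Poisson(λ=4)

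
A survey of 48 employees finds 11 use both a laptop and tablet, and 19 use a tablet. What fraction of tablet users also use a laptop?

P(A ∩ B) = 11/48
P(B) = 19/48
P(A|B) = P(A ∩ B) / P(B) = (11/48) / (19/48) = 11/19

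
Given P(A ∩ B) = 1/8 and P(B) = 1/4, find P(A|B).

P(A|B) = P(A ∩ B) / P(B)
= (1/8) / (1/4)
= 1/2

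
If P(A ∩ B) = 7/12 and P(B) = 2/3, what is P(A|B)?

P(A|B) = P(A ∩ B) / P(B)
= (7/12) / (2/3)
= 7/8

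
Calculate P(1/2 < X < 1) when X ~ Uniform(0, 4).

P(1/2 < X < 1) = ∫_{1/2}^{1} f(x) dx
where f(x) = \frac{1}{4}
= \frac{1}{8}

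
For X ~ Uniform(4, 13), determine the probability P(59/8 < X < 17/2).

P(59/8 < X < 17/2) = ∫_{59/8}^{17/2} f(x) dx
where f(x) = \frac{1}{9}
= \frac{1}{8}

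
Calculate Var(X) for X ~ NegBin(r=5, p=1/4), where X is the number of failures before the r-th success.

For X ~ NegBin(r=5, p=1/4), where X is the number of failures before the r-th success:
Var(X) = 60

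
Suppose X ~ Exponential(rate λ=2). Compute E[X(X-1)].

E[X(X-1)] = E[X² - X] = E[X²] - E[X]
E[X] = \frac{1}{2}
E[X²] = Var(X) + (E[X])² = \frac{1}{4} + (\frac{1}{2})² = \frac{1}{2}
E[X(X-1)] = \frac{1}{2} - \frac{1}{2} = 0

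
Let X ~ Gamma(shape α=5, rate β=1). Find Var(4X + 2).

For X ~ Gamma(shape α=5, rate β=1):
Var(X) = 5
Var(4X + 2) = (4)² × Var(X) = 16 × 5 = 80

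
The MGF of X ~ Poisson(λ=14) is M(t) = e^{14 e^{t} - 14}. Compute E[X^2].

To find E[X^2], compute M^(2)(0):
M^(1)(t) = 14 e^{t} e^{14 e^{t} - 14}
M^(2)(t) = 196 e^{2 t} e^{14 e^{t} - 14} + 14 e^{t} e^{14 e^{t} - 14}
M^(2)(0) = 210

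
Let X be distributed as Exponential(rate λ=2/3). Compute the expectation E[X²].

Using the identity E[X²] = Var(X) + (E[X])²:
E[X] = \frac{3}{2}
Var(X) = \frac{9}{4}
E[X²] = \frac{9}{4} + (\frac{3}{2})²
= \frac{9}{2}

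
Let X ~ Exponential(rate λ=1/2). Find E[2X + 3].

For X ~ Exponential(rate λ=1/2):
E[X] = 2
E[2X + 3] = 2 × E[X] + 3 = 7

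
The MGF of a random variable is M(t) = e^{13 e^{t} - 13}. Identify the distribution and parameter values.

The MGF M(t) = e^{13 e^{t} - 13} is the standard form for the Poisson distribution.
Comparing with the known MGF formula identifies: Poisson(λ=13)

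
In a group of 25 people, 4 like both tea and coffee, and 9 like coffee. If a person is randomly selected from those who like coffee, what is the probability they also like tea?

P(A ∩ B) = 4/25
P(B) = 9/25
P(A|B) = P(A ∩ B) / P(B) = (4/25) / (9/25) = 4/9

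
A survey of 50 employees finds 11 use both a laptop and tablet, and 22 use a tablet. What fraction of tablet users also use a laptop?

P(A ∩ B) = 11/50
P(B) = 22/50 = 11/25
P(A|B) = P(A ∩ B) / P(B) = (11/50) / (11/25) = 1/2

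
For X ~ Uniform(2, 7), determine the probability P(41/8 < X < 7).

P(41/8 < X < 7) = ∫_{41/8}^{7} f(x) dx
where f(x) = \frac{1}{5}
= \frac{3}{8}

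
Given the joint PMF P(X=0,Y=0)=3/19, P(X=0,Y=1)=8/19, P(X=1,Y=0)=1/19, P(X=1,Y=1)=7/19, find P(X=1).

P(X=1) = P(X=1,Y=0) + P(X=1,Y=1)
= 1/19 + 7/19
= 8/19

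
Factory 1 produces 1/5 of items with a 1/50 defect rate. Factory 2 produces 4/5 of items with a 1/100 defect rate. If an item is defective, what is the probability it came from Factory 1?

Using Bayes' theorem:
P(F1) = 1/5, P(D|F1) = 1/50
P(F2) = 4/5, P(D|F2) = 1/100
P(D) = P(D|F1)P(F1) + P(D|F2)P(F2)
     = \frac{3}{250}
P(F1|D) = P(D|F1)P(F1) / P(D)
= \frac{1}{3}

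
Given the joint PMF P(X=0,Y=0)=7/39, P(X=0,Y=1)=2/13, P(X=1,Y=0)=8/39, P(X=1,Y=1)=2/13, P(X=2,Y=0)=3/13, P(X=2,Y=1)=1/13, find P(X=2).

P(X=2) = P(X=2,Y=0) + P(X=2,Y=1)
= 3/13 + 1/13
= 4/13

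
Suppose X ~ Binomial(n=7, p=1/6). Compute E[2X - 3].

For X ~ Binomial(n=7, p=1/6):
E[X] = \frac{7}{6}
E[2X - 3] = 2 × E[X] - 3 = - \frac{2}{3}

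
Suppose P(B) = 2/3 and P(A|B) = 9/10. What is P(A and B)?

By definition, P(A|B) = P(A ∩ B) / P(B)
So P(A ∩ B) = P(A|B) × P(B)
= 9/10 × 2/3
= 3/5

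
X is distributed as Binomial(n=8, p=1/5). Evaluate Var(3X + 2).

For X ~ Binomial(n=8, p=1/5):
Var(X) = \frac{32}{25}
Var(3X + 2) = (3)² × Var(X) = 9 × \frac{32}{25} = \frac{288}{25}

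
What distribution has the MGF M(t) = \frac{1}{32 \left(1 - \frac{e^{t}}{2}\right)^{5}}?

The MGF M(t) = \frac{1}{32 \left(1 - \frac{e^{t}}{2}\right)^{5}} is the standard form for the NegativeBinomial distribution.
Comparing with the known MGF formula identifies: NegBin(r=5, p=1/2), X = failures before r-th success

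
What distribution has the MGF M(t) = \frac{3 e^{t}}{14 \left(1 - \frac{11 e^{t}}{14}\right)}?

The MGF M(t) = \frac{3 e^{t}}{14 \left(1 - \frac{11 e^{t}}{14}\right)} is the standard form for the Geometric distribution.
Comparing with the known MGF formula identifies: Geometric(p=3/14), X = trial number of first success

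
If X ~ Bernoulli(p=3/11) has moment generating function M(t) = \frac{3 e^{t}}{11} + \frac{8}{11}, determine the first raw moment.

To find E[X], compute M^(1)(0):
M^(1)(t) = \frac{3 e^{t}}{11}
M^(1)(0) = \frac{3}{11}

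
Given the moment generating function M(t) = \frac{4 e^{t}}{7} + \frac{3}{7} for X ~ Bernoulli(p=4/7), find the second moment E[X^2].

To find E[X^2], compute M^(2)(0):
M^(1)(t) = \frac{4 e^{t}}{7}
M^(2)(t) = \frac{4 e^{t}}{7}
M^(2)(0) = \frac{4}{7}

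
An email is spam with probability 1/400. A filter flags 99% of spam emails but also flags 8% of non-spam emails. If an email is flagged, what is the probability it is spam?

Let D = the rare event, + = positive/flagged.
P(D) = 1/400
P(+|D) = 99/100
P(+|D') = 8/100 = 2/25
P(+) = P(+|D)P(D) + P(+|D')P(D')
     = \frac{99}{100} × \frac{1}{400} + \frac{2}{25} × \frac{399}{400}
     = \frac{3291}{40000}
P(D|+) = P(+|D)P(D)/P(+) = \frac{33}{1097}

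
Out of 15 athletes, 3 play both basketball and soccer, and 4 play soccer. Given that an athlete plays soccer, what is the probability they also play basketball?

P(A ∩ B) = 3/15 = 1/5
P(B) = 4/15
P(A|B) = P(A ∩ B) / P(B) = (1/5) / (4/15) = 3/4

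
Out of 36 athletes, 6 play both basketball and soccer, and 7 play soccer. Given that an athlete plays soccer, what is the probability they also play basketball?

P(A ∩ B) = 6/36 = 1/6
P(B) = 7/36
P(A|B) = P(A ∩ B) / P(B) = (1/6) / (7/36) = 6/7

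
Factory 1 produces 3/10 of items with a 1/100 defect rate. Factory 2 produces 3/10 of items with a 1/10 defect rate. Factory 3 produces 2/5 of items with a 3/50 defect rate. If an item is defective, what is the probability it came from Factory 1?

Using Bayes' theorem:
P(F1) = 3/10, P(D|F1) = 1/100
P(F2) = 3/10, P(D|F2) = 1/10
P(F3) = 2/5, P(D|F3) = 3/50
P(D) = P(D|F1)P(F1) + P(D|F2)P(F2) + P(D|F3)P(F3)
     = \frac{57}{1000}
P(F1|D) = P(D|F1)P(F1) / P(D)
= \frac{1}{19}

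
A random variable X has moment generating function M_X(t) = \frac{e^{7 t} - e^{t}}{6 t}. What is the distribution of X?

The MGF M(t) = \frac{e^{7 t} - e^{t}}{6 t} is the standard form for the Uniform distribution.
Comparing with the known MGF formula identifies: Uniform(1, 7)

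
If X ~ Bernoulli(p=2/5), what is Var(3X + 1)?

For X ~ Bernoulli(p=2/5):
Var(X) = \frac{6}{25}
Var(3X + 1) = (3)² × Var(X) = 9 × \frac{6}{25} = \frac{54}{25}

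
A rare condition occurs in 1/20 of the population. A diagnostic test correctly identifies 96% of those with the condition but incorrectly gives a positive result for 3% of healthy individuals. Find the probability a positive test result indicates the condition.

Let D = the rare event, + = positive/flagged.
P(D) = 1/20
P(+|D) = 96/100 = 24/25
P(+|D') = 3/100
P(+) = P(+|D)P(D) + P(+|D')P(D')
     = \frac{24}{25} × \frac{1}{20} + \frac{3}{100} × \frac{19}{20}
     = \frac{153}{2000}
P(D|+) = P(+|D)P(D)/P(+) = \frac{32}{51}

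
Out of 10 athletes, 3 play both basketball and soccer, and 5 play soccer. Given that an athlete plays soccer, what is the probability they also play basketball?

P(A ∩ B) = 3/10
P(B) = 5/10 = 1/2
P(A|B) = P(A ∩ B) / P(B) = (3/10) / (1/2) = 3/5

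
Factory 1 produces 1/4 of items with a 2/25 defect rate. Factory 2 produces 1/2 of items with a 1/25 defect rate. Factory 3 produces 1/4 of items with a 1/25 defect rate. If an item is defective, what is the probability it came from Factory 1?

Using Bayes' theorem:
P(F1) = 1/4, P(D|F1) = 2/25
P(F2) = 1/2, P(D|F2) = 1/25
P(F3) = 1/4, P(D|F3) = 1/25
P(D) = P(D|F1)P(F1) + P(D|F2)P(F2) + P(D|F3)P(F3)
     = \frac{1}{20}
P(F1|D) = P(D|F1)P(F1) / P(D)
= \frac{2}{5}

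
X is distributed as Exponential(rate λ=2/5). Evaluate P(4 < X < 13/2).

P(4 < X < 13/2) = ∫_{4}^{13/2} f(x) dx
where f(x) = \frac{2 e^{- \frac{2 x}{5}}}{5}
= - \frac{1 - e}{e^{\frac{13}{5}}}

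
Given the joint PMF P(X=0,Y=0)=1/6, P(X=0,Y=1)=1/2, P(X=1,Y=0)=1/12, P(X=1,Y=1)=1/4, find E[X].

First find marginal of X:
P(X=0) = 2/3
P(X=1) = 1/3
E[X] = 0 × 2/3 + 1 × 1/3 = 1/3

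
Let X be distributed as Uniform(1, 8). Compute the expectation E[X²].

Using the identity E[X²] = Var(X) + (E[X])²:
E[X] = \frac{9}{2}
Var(X) = \frac{49}{12}
E[X²] = \frac{49}{12} + (\frac{9}{2})²
= \frac{73}{3}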